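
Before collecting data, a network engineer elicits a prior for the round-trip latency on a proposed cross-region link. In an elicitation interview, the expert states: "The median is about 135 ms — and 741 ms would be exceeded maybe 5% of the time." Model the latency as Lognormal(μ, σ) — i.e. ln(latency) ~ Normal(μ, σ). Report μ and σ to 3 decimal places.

If T ~ Lognormal(μ,σ) then ln T ~ Normal(μ,σ), so the p-quantile of ln T is μ + z_p·σ.
ln(135) = 4.905 and ln(741) = 6.608; z_{0.5} = 0, z_{0.95} = 1.645.
σ = (6.608 − 4.905)/(1.645 − (0)) = 1.035.
μ = 4.905 − (0)·1.035 = 4.905.

μ ≈ 4.905, σ ≈ 1.035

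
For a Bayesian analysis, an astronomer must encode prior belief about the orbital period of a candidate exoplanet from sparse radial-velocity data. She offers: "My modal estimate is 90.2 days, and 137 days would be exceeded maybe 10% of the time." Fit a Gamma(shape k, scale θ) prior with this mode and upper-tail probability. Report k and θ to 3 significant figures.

k ≈ 11.7, θ ≈ 8.45

Gamma(k,θ) with k>1 has mode (k−1)θ, so θ = 90.2/(k−1).
Need P(X < 137) = 0.9 with θ tied to k this way. Start at k = 2, θ = 90.2: P(X<137) ≈ 0.448.
Too low — raise k to concentrate. Iterating converges to k ≈ 11.7.
Then θ = 90.2/(11.7−1) ≈ 8.45.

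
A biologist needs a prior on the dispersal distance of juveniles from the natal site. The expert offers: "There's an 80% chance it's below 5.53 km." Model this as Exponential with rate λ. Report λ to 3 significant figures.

λ ≈ 0.291

P(T < 5.53) = 1 − e^(−λ·5.53) = 0.8, so λ = −ln(1−0.8)/5.53 = −ln(0.2)/5.53 = 0.291.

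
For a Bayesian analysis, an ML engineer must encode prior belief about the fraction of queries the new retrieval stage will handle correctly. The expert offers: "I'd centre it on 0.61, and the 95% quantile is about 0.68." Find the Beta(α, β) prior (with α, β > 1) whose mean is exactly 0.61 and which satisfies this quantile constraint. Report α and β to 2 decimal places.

With mean 0.61 fixed, write α = 0.61s, β = 0.39s where s = α+β.
Need P(θ < 0.68) = 0.95 under Beta(0.61s, 0.39s). Normal approximation: (q−m)/√(m(1−m)/s) ≈ z_{0.95} = 1.64, so s ≈ 0.61·0.39·(1.64)²/(0.68−0.61)² = 131.4.
At s = 131.4: P(θ<0.68) ≈ 0.953. Adjusting to match 0.95 gives s ≈ 126.81.
So α = 0.61·126.81 ≈ 77.35, β = 0.39·126.81 ≈ 49.46.

α ≈ 77.35, β ≈ 49.46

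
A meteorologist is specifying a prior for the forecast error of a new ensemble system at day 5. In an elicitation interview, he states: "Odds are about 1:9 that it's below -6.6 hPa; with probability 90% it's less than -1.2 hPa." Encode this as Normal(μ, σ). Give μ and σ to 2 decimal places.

For Normal(μ,σ), the p-quantile is μ + z_p·σ. Here z_{0.1} = -1.282, z_{0.9} = 1.282.
So -6.6 = μ − 1.282σ and -1.2 = μ + 1.282σ.
Subtracting: σ = (-1.2 − -6.6)/(1.282 − (-1.282)) = 2.11.
Then μ = -6.6 − (-1.282)·2.11 = -3.90.

μ = -3.90, σ = 2.11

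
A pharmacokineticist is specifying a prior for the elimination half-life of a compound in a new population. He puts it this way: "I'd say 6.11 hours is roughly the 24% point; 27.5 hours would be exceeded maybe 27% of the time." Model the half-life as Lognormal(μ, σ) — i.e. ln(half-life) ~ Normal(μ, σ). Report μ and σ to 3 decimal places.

If T ~ Lognormal(μ,σ) then ln T ~ Normal(μ,σ), so the p-quantile of ln T is μ + z_p·σ.
ln(6.11) = 1.81 and ln(27.5) = 3.314; z_{0.24} = -0.7063, z_{0.73} = 0.6128.
σ = (3.314 − 1.81)/(0.6128 − (-0.7063)) = 1.140.
μ = 1.81 − (-0.7063)·1.140 = 2.615.

μ ≈ 2.615, σ ≈ 1.140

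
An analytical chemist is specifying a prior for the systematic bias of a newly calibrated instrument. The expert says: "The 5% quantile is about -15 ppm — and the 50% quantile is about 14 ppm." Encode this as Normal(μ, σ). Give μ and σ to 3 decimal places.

μ = 14.000, σ = 17.631

For Normal(μ,σ), the p-quantile is μ + z_p·σ. Here z_{0.05} = -1.645, z_{0.5} = 0.
So -15 = μ − 1.645σ and 14 = μ + 0σ.
Subtracting: σ = (14 − -15)/(0 − (-1.645)) = 17.631.
Then μ = -15 − (-1.645)·17.631 = 14.000.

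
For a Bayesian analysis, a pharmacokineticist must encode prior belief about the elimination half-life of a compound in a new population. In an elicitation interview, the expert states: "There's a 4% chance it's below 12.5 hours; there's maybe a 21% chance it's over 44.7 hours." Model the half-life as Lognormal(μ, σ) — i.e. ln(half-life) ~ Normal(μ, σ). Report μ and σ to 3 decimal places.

μ ≈ 3.398, σ ≈ 0.498

If T ~ Lognormal(μ,σ) then ln T ~ Normal(μ,σ), so the p-quantile of ln T is μ + z_p·σ.
ln(12.5) = 2.526 and ln(44.7) = 3.8; z_{0.04} = -1.751, z_{0.79} = 0.8064.
σ = (3.8 − 2.526)/(0.8064 − (-1.751)) = 0.498.
μ = 2.526 − (-1.751)·0.498 = 3.398.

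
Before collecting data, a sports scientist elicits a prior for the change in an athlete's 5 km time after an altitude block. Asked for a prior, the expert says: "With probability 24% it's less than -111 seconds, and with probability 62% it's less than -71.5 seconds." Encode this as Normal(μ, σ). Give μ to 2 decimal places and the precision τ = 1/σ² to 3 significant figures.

The p-quantile of Normal(μ,σ) is μ + z_p·σ, with z_{0.24} = -0.7063 and z_{0.62} = 0.3055.
Eliminate σ: μ = (z₂·x₁ − z₁·x₂)/(z₂ − z₁) = (0.3055·-111 − (-0.7063)·-71.5)/1.012 = -83.43.
Then σ = (x₂ − x₁)/(z₂ − z₁) = (-71.5 − -111)/1.012 = 39.04.
Precision τ = 1/σ² = 1/39.04² = 0.000656.

μ = -83.43, τ = 0.000656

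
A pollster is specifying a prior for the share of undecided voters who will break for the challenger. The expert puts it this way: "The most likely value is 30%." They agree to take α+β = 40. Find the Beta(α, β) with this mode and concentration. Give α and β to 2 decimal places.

For α,β > 1 the Beta mode is (α−1)/(α+β−2). With α+β = 40, the mode is (α−1)/38.
Set (α−1)/38 = 0.3 → α = 1 + 0.3·38 = 12.40.
β = 40 − α = 27.60.

α = 12.40, β = 27.60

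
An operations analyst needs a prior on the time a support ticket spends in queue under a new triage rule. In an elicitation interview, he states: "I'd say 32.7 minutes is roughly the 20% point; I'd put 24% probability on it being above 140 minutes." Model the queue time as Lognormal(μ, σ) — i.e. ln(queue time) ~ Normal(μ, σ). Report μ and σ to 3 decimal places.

If T ~ Lognormal(μ,σ) then ln T ~ Normal(μ,σ), so the p-quantile of ln T is μ + z_p·σ.
ln(32.7) = 3.487 and ln(140) = 4.942; z_{0.2} = -0.8416, z_{0.76} = 0.7063.
σ = (4.942 − 3.487)/(0.7063 − (-0.8416)) = 0.939.
μ = 3.487 − (-0.8416)·0.939 = 4.278.

μ ≈ 4.278, σ ≈ 0.939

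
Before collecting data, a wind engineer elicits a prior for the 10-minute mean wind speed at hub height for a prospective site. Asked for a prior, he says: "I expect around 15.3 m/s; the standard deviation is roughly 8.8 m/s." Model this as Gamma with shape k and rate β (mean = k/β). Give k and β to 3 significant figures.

For Gamma(k, rate β): mean = k/β, variance = k/β², so CV = 1/√k.
CV = SD/mean = 8.8/15.3 = 0.5752, hence k = 1/CV² = 3.02.
Then β = k/mean = 3.02/15.3 = 0.198.

k ≈ 3.02, β ≈ 0.198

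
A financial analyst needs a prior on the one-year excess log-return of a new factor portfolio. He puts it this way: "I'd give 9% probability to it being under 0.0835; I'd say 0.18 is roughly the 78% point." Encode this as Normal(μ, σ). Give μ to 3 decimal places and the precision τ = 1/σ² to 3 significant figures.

μ = 0.145, τ = 479

The p-quantile of Normal(μ,σ) is μ + z_p·σ, with z_{0.09} = -1.341 and z_{0.78} = 0.7722.
Eliminate σ: μ = (z₂·x₁ − z₁·x₂)/(z₂ − z₁) = (0.7722·0.0835 − (-1.341)·0.18)/2.113 = 0.145.
Then σ = (x₂ − x₁)/(z₂ − z₁) = (0.18 − 0.0835)/2.113 = 0.046.
Precision τ = 1/σ² = 1/0.04567² = 479.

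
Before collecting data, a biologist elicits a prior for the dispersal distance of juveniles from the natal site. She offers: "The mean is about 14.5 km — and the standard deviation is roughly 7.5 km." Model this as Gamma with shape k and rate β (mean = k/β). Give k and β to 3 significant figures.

k ≈ 3.74, β ≈ 0.258

For Gamma(k, rate β): mean = k/β, variance = k/β², so CV = 1/√k.
CV = SD/mean = 7.5/14.5 = 0.5172, hence k = 1/CV² = 3.74.
Then β = k/mean = 3.74/14.5 = 0.258.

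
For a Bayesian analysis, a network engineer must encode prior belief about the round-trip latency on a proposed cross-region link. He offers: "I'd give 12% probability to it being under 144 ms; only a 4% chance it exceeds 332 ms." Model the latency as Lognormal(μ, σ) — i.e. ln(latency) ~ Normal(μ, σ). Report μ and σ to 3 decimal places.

μ ≈ 5.305, σ ≈ 0.286

If T ~ Lognormal(μ,σ) then ln T ~ Normal(μ,σ), so the p-quantile of ln T is μ + z_p·σ.
ln(144) = 4.97 and ln(332) = 5.805; z_{0.12} = -1.175, z_{0.96} = 1.751.
σ = (5.805 − 4.97)/(1.751 − (-1.175)) = 0.286.
μ = 4.97 − (-1.175)·0.286 = 5.305.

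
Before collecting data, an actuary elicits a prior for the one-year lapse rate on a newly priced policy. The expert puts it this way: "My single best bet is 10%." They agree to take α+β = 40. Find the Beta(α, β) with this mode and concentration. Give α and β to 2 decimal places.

α = 4.80, β = 35.20

For α,β > 1 the Beta mode is (α−1)/(α+β−2). With α+β = 40, the mode is (α−1)/38.
Set (α−1)/38 = 0.1 → α = 1 + 0.1·38 = 4.80.
β = 40 − α = 35.20.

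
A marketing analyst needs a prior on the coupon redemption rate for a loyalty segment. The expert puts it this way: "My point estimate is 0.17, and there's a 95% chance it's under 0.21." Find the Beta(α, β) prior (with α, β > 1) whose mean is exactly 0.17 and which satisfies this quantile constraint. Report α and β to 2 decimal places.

α ≈ 43.44, β ≈ 212.11

With mean 0.17 fixed, write α = 0.17s, β = 0.83s where s = α+β.
Need P(θ < 0.21) = 0.95 under Beta(0.17s, 0.83s). Normal approximation: (q−m)/√(m(1−m)/s) ≈ z_{0.95} = 1.64, so s ≈ 0.17·0.83·(1.64)²/(0.21−0.17)² = 238.6.
At s = 238.6: P(θ<0.21) ≈ 0.944. Adjusting to match 0.95 gives s ≈ 255.56.
So α = 0.17·255.56 ≈ 43.44, β = 0.83·255.56 ≈ 212.11.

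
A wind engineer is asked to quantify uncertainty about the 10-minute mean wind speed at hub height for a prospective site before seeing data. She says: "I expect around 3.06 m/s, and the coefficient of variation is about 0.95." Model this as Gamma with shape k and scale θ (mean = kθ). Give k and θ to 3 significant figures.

For Gamma(k, scale θ): mean = kθ, variance = kθ², so CV = 1/√k.
CV = 0.95, hence k = 1/CV² = 1.11.
Then θ = mean/k = 3.06/1.11 = 2.76.

k ≈ 1.11, θ ≈ 2.76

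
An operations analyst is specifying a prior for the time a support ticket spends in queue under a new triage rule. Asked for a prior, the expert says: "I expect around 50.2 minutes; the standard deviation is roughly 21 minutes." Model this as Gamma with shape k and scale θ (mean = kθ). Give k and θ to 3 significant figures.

For Gamma(k, scale θ): mean = kθ, variance = kθ², so CV = 1/√k.
CV = SD/mean = 21/50.2 = 0.4183, hence k = 1/CV² = 5.71.
Then θ = mean/k = 50.2/5.71 = 8.78.

k ≈ 5.71, θ ≈ 8.78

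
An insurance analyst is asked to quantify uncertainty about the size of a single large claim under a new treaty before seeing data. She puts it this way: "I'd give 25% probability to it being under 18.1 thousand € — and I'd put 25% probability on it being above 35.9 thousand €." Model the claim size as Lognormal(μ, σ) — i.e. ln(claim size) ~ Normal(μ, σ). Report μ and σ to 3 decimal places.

If T ~ Lognormal(μ,σ) then ln T ~ Normal(μ,σ), so the p-quantile of ln T is μ + z_p·σ.
ln(18.1) = 2.896 and ln(35.9) = 3.581; z_{0.25} = -0.6745, z_{0.75} = 0.6745.
σ = (3.581 − 2.896)/(0.6745 − (-0.6745)) = 0.508.
μ = 2.896 − (-0.6745)·0.508 = 3.238.

μ ≈ 3.238, σ ≈ 0.508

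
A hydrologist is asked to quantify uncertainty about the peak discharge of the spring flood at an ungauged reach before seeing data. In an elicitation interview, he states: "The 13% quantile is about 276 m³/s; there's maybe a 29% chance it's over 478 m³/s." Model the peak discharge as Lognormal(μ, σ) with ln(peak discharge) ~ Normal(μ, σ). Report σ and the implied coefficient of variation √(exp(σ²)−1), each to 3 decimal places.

σ ≈ 0.327, CV ≈ 0.336

If T ~ Lognormal(μ,σ) then ln T ~ Normal(μ,σ), so the p-quantile of ln T is μ + z_p·σ.
ln(276) = 5.62 and ln(478) = 6.17; z_{0.13} = -1.126, z_{0.71} = 0.5534.
σ = (6.17 − 5.62)/(0.5534 − (-1.126)) = 0.327.
μ = 5.62 − (-1.126)·0.327 = 5.989.
CV = √(exp(σ²)−1) = √(exp(0.1069)−1) = 0.336.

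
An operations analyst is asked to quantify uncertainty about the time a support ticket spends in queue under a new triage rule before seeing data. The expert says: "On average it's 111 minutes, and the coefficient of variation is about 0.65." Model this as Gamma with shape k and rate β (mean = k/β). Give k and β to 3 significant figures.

k ≈ 2.37, β ≈ 0.0213

For Gamma(k, rate β): mean = k/β, variance = k/β², so CV = 1/√k.
CV = 0.65, hence k = 1/CV² = 2.37.
Then β = k/mean = 2.37/111 = 0.0213.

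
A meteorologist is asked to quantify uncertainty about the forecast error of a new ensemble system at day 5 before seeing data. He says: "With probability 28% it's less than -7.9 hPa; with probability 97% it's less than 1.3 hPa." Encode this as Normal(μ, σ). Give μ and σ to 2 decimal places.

For Normal(μ,σ), the p-quantile is μ + z_p·σ. Here z_{0.28} = -0.5828, z_{0.97} = 1.881.
So -7.9 = μ − 0.5828σ and 1.3 = μ + 1.881σ.
Subtracting: σ = (1.3 − -7.9)/(1.881 − (-0.5828)) = 3.73.
Then μ = -7.9 − (-0.5828)·3.73 = -5.72.

μ = -5.72, σ = 3.73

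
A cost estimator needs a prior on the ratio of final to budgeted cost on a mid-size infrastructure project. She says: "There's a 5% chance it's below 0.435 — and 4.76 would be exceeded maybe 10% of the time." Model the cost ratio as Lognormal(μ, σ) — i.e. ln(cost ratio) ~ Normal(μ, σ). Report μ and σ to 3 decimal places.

μ ≈ 0.512, σ ≈ 0.818

If T ~ Lognormal(μ,σ) then ln T ~ Normal(μ,σ), so the p-quantile of ln T is μ + z_p·σ.
ln(0.435) = -0.8324 and ln(4.76) = 1.56; z_{0.05} = -1.645, z_{0.9} = 1.282.
σ = (1.56 − -0.8324)/(1.282 − (-1.645)) = 0.818.
μ = -0.8324 − (-1.645)·0.818 = 0.512.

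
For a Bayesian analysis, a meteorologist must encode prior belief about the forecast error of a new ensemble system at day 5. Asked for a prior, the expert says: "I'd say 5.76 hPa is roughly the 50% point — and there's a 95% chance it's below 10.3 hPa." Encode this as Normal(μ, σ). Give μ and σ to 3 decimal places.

The p-quantile of Normal(μ,σ) is μ + z_p·σ, with z_{0.5} = 0 and z_{0.95} = 1.645.
Eliminate σ: μ = (z₂·x₁ − z₁·x₂)/(z₂ − z₁) = (1.645·5.76 − (0)·10.3)/1.645 = 5.760.
Then σ = (x₂ − x₁)/(z₂ − z₁) = (10.3 − 5.76)/1.645 = 2.760.

μ = 5.760, σ = 2.760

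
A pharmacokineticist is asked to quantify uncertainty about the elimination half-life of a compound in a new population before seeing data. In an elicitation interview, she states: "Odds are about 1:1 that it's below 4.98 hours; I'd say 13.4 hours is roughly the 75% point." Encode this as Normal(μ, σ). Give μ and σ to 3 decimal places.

μ = 4.980, σ = 12.484

For Normal(μ,σ), the p-quantile is μ + z_p·σ. Here z_{0.5} = 0, z_{0.75} = 0.6745.
So 4.98 = μ + 0σ and 13.4 = μ + 0.6745σ.
Subtracting: σ = (13.4 − 4.98)/(0.6745 − (0)) = 12.484.
Then μ = 4.98 − (0)·12.484 = 4.980.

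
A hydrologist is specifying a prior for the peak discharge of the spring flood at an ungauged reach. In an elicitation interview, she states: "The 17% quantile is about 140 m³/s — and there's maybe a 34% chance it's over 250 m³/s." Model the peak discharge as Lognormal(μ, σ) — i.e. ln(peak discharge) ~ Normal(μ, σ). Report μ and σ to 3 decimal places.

If T ~ Lognormal(μ,σ) then ln T ~ Normal(μ,σ), so the p-quantile of ln T is μ + z_p·σ.
ln(140) = 4.942 and ln(250) = 5.521; z_{0.17} = -0.9542, z_{0.66} = 0.4125.
σ = (5.521 − 4.942)/(0.4125 − (-0.9542)) = 0.424.
μ = 4.942 − (-0.9542)·0.424 = 5.346.

μ ≈ 5.346, σ ≈ 0.424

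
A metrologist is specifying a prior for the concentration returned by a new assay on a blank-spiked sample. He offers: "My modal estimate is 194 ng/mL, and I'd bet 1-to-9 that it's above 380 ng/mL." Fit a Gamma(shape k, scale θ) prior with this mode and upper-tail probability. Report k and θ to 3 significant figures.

Gamma(k,θ) with k>1 has mode (k−1)θ, so θ = 194/(k−1).
Need P(X < 380) = 0.9 with θ tied to k this way. Start at k = 2, θ = 194: P(X<380) ≈ 0.583.
Too low — raise k to concentrate. Iterating converges to k ≈ 5.24.
Then θ = 194/(5.24−1) ≈ 45.8.

k ≈ 5.24, θ ≈ 45.8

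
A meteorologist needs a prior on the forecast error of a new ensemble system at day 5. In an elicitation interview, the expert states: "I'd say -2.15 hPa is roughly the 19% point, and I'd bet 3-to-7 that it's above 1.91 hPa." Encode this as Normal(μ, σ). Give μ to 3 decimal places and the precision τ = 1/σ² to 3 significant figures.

For Normal(μ,σ), the p-quantile is μ + z_p·σ. Here z_{0.19} = -0.8779, z_{0.7} = 0.5244.
So -2.15 = μ − 0.8779σ and 1.91 = μ + 0.5244σ.
Subtracting: σ = (1.91 − -2.15)/(0.5244 − (-0.8779)) = 2.895.
Then μ = -2.15 − (-0.8779)·2.895 = 0.392.
Precision τ = 1/σ² = 1/2.895² = 0.119.

μ = 0.392, τ = 0.119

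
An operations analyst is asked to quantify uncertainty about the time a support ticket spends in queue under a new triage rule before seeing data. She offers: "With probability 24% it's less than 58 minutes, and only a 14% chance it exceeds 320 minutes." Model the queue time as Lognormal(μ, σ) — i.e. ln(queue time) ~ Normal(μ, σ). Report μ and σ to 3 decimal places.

If T ~ Lognormal(μ,σ) then ln T ~ Normal(μ,σ), so the p-quantile of ln T is μ + z_p·σ.
ln(58) = 4.06 and ln(320) = 5.768; z_{0.24} = -0.7063, z_{0.86} = 1.08.
σ = (5.768 − 4.06)/(1.08 − (-0.7063)) = 0.956.
μ = 4.06 − (-0.7063)·0.956 = 4.736.

μ ≈ 4.736, σ ≈ 0.956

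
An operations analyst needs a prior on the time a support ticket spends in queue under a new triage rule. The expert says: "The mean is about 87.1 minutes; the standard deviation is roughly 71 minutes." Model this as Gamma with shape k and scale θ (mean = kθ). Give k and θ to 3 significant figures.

For Gamma(k, scale θ): mean = kθ, variance = kθ², so CV = 1/√k.
CV = SD/mean = 71/87.1 = 0.8152, hence k = 1/CV² = 1.5.
Then θ = mean/k = 87.1/1.5 = 57.9.

k ≈ 1.5, θ ≈ 57.9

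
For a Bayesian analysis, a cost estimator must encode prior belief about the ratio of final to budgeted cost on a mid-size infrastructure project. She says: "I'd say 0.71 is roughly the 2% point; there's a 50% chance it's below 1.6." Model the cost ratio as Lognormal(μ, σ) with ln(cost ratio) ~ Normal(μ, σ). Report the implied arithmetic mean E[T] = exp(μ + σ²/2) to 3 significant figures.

E[T] ≈ 1.73

If T ~ Lognormal(μ,σ) then ln T ~ Normal(μ,σ), so the p-quantile of ln T is μ + z_p·σ.
ln(0.71) = -0.3425 and ln(1.6) = 0.47; z_{0.02} = -2.054, z_{0.5} = 0.
σ = (0.47 − -0.3425)/(0 − (-2.054)) = 0.396.
μ = -0.3425 − (-2.054)·0.396 = 0.470.
E[T] = exp(μ + σ²/2) = exp(0.470 + 0.0783) = 1.73.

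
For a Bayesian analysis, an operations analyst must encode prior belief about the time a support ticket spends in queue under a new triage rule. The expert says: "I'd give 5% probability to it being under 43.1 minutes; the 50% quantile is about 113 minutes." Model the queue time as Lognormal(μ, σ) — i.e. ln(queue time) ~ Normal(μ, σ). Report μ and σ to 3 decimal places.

μ ≈ 4.727, σ ≈ 0.586

If T ~ Lognormal(μ,σ) then ln T ~ Normal(μ,σ), so the p-quantile of ln T is μ + z_p·σ.
ln(43.1) = 3.764 and ln(113) = 4.727; z_{0.05} = -1.645, z_{0.5} = 0.
σ = (4.727 − 3.764)/(0 − (-1.645)) = 0.586.
μ = 3.764 − (-1.645)·0.586 = 4.727.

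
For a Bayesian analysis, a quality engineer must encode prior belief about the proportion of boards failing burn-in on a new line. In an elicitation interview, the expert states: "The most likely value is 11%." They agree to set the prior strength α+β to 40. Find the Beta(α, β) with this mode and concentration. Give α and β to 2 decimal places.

For α,β > 1 the Beta mode is (α−1)/(α+β−2). With α+β = 40, the mode is (α−1)/38.
Set (α−1)/38 = 0.11 → α = 1 + 0.11·38 = 5.18.
β = 40 − α = 34.82.

α = 5.18, β = 34.82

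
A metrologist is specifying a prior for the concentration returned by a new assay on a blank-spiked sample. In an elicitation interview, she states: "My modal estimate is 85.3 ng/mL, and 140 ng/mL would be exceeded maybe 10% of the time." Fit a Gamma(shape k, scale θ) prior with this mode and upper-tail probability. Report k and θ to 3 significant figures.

k ≈ 8.68, θ ≈ 11.1

Gamma(k,θ) with k>1 has mode (k−1)θ, so θ = 85.3/(k−1).
Need P(X < 140) = 0.9 with θ tied to k this way. Start at k = 2, θ = 85.3: P(X<140) ≈ 0.488.
Too low — raise k to concentrate. Iterating converges to k ≈ 8.68.
Then θ = 85.3/(8.68−1) ≈ 11.1.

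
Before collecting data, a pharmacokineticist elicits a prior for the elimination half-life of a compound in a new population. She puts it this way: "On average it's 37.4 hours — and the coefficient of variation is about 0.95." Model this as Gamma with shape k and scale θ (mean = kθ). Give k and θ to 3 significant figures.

For Gamma(k, scale θ): mean = kθ, variance = kθ², so CV = 1/√k.
CV = 0.95, hence k = 1/CV² = 1.11.
Then θ = mean/k = 37.4/1.11 = 33.8.

k ≈ 1.11, θ ≈ 33.8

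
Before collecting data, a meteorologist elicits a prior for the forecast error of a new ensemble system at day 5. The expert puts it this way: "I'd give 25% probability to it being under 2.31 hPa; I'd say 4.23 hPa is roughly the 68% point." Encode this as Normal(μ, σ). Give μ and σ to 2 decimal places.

μ = 3.44, σ = 1.68

For Normal(μ,σ), the p-quantile is μ + z_p·σ. Here z_{0.25} = -0.6745, z_{0.68} = 0.4677.
So 2.31 = μ − 0.6745σ and 4.23 = μ + 0.4677σ.
Subtracting: σ = (4.23 − 2.31)/(0.4677 − (-0.6745)) = 1.68.
Then μ = 2.31 − (-0.6745)·1.68 = 3.44.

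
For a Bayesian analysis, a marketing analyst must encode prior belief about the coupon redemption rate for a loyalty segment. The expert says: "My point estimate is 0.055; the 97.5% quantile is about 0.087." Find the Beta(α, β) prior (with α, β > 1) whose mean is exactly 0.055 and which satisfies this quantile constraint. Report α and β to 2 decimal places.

With mean 0.055 fixed, write α = 0.055s, β = 0.945s where s = α+β.
Need P(θ < 0.087) = 0.975 under Beta(0.055s, 0.945s). Normal approximation: (q−m)/√(m(1−m)/s) ≈ z_{0.975} = 1.96, so s ≈ 0.055·0.945·(1.96)²/(0.087−0.055)² = 195.0.
At s = 195.0: P(θ<0.087) ≈ 0.962. Adjusting to match 0.975 gives s ≈ 241.34.
So α = 0.055·241.34 ≈ 13.27, β = 0.945·241.34 ≈ 228.06.

α ≈ 13.27, β ≈ 228.06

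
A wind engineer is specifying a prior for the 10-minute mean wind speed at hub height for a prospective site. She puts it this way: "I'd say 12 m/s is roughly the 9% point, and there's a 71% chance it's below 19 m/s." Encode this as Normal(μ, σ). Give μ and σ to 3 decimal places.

μ = 16.955, σ = 3.696

For Normal(μ,σ), the p-quantile is μ + z_p·σ. Here z_{0.09} = -1.341, z_{0.71} = 0.5534.
So 12 = μ − 1.341σ and 19 = μ + 0.5534σ.
Subtracting: σ = (19 − 12)/(0.5534 − (-1.341)) = 3.696.
Then μ = 12 − (-1.341)·3.696 = 16.955.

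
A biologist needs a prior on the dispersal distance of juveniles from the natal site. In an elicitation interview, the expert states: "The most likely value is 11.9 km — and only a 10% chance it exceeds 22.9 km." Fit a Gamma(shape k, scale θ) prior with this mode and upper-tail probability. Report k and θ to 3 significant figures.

Gamma(k,θ) with k>1 has mode (k−1)θ, so θ = 11.9/(k−1).
Need P(X < 22.9) = 0.9 with θ tied to k this way. Start at k = 2, θ = 11.9: P(X<22.9) ≈ 0.573.
Too low — raise k to concentrate. Iterating converges to k ≈ 5.47.
Then θ = 11.9/(5.47−1) ≈ 2.66.

k ≈ 5.47, θ ≈ 2.66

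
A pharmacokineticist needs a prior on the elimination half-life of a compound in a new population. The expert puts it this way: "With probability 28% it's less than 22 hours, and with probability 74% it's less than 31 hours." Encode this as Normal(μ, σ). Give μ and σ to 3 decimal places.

μ = 26.278, σ = 7.340

The p-quantile of Normal(μ,σ) is μ + z_p·σ, with z_{0.28} = -0.5828 and z_{0.74} = 0.6433.
Eliminate σ: μ = (z₂·x₁ − z₁·x₂)/(z₂ − z₁) = (0.6433·22 − (-0.5828)·31)/1.226 = 26.278.
Then σ = (x₂ − x₁)/(z₂ − z₁) = (31 − 22)/1.226 = 7.340.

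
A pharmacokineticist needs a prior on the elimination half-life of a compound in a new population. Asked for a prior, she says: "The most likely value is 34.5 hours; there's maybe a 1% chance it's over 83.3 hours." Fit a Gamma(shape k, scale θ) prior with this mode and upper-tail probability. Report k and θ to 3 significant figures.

Gamma(k,θ) with k>1 has mode (k−1)θ, so θ = 34.5/(k−1).
Need P(X < 83.3) = 0.99 with θ tied to k this way. Start at k = 2, θ = 34.5: P(X<83.3) ≈ 0.695.
Too low — raise k to concentrate. Iterating converges to k ≈ 7.09.
Then θ = 34.5/(7.09−1) ≈ 5.67.

k ≈ 7.09, θ ≈ 5.67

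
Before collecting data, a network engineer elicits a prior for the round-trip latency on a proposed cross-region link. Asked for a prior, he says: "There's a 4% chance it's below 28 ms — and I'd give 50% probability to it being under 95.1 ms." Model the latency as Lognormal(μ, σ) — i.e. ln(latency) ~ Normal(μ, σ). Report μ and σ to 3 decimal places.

μ ≈ 4.555, σ ≈ 0.698

If T ~ Lognormal(μ,σ) then ln T ~ Normal(μ,σ), so the p-quantile of ln T is μ + z_p·σ.
ln(28) = 3.332 and ln(95.1) = 4.555; z_{0.04} = -1.751, z_{0.5} = 0.
σ = (4.555 − 3.332)/(0 − (-1.751)) = 0.698.
μ = 3.332 − (-1.751)·0.698 = 4.555.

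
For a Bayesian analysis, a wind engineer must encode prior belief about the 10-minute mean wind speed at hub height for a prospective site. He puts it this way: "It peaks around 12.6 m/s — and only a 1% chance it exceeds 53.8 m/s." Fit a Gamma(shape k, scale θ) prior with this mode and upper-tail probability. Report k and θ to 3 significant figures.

k ≈ 2.95, θ ≈ 6.47

Gamma(k,θ) with k>1 has mode (k−1)θ, so θ = 12.6/(k−1).
Need P(X < 53.8) = 0.99 with θ tied to k this way. Start at k = 2, θ = 12.6: P(X<53.8) ≈ 0.926.
Too low — raise k to concentrate. Iterating converges to k ≈ 2.95.
Then θ = 12.6/(2.95−1) ≈ 6.47.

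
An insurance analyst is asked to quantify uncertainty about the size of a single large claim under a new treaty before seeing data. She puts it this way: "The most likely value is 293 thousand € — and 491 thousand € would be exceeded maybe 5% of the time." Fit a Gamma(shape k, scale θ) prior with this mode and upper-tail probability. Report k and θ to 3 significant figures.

Gamma(k,θ) with k>1 has mode (k−1)θ, so θ = 293/(k−1).
Need P(X < 491) = 0.95 with θ tied to k this way. Start at k = 2, θ = 293: P(X<491) ≈ 0.499.
Too low — raise k to concentrate. Iterating converges to k ≈ 11.5.
Then θ = 293/(11.5−1) ≈ 28.

k ≈ 11.5, θ ≈ 28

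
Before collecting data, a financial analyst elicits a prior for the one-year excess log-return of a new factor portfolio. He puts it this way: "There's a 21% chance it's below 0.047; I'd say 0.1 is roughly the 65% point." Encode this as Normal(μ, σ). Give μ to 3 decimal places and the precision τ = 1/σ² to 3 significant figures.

μ = 0.083, τ = 506

For Normal(μ,σ), the p-quantile is μ + z_p·σ. Here z_{0.21} = -0.8064, z_{0.65} = 0.3853.
So 0.047 = μ − 0.8064σ and 0.1 = μ + 0.3853σ.
Subtracting: σ = (0.1 − 0.047)/(0.3853 − (-0.8064)) = 0.044.
Then μ = 0.047 − (-0.8064)·0.044 = 0.083.
Precision τ = 1/σ² = 1/0.04447² = 506.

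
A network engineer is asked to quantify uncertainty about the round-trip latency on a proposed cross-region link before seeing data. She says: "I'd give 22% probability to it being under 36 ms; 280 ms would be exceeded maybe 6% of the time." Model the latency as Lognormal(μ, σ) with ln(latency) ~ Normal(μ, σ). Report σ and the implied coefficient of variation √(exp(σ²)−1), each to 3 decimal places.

If T ~ Lognormal(μ,σ) then ln T ~ Normal(μ,σ), so the p-quantile of ln T is μ + z_p·σ.
ln(36) = 3.584 and ln(280) = 5.635; z_{0.22} = -0.7722, z_{0.94} = 1.555.
σ = (5.635 − 3.584)/(1.555 − (-0.7722)) = 0.882.
μ = 3.584 − (-0.7722)·0.882 = 4.264.
CV = √(exp(σ²)−1) = √(exp(0.7771)−1) = 1.084.

σ ≈ 0.882, CV ≈ 1.084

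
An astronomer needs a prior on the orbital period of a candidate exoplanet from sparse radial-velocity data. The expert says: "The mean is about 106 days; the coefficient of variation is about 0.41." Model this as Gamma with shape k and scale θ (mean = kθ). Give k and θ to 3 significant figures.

For Gamma(k, scale θ): mean = kθ, variance = kθ², so CV = 1/√k.
CV = 0.41, hence k = 1/CV² = 5.95.
Then θ = mean/k = 106/5.95 = 17.8.

k ≈ 5.95, θ ≈ 17.8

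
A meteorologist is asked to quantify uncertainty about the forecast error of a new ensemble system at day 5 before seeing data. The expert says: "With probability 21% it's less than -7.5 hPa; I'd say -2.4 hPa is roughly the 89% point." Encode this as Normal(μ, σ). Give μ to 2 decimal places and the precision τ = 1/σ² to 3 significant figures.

For Normal(μ,σ), the p-quantile is μ + z_p·σ. Here z_{0.21} = -0.8064, z_{0.89} = 1.227.
So -7.5 = μ − 0.8064σ and -2.4 = μ + 1.227σ.
Subtracting: σ = (-2.4 − -7.5)/(1.227 − (-0.8064)) = 2.51.
Then μ = -7.5 − (-0.8064)·2.51 = -5.48.
Precision τ = 1/σ² = 1/2.509² = 0.159.

μ = -5.48, τ = 0.159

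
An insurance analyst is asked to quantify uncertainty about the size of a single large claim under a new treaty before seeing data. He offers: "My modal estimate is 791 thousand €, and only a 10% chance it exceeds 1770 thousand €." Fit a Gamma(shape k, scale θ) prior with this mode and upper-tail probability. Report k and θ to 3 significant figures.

k ≈ 3.96, θ ≈ 267

Gamma(k,θ) with k>1 has mode (k−1)θ, so θ = 791/(k−1).
Need P(X < 1770) = 0.9 with θ tied to k this way. Start at k = 2, θ = 791: P(X<1770) ≈ 0.655.
Too low — raise k to concentrate. Iterating converges to k ≈ 3.96.
Then θ = 791/(3.96−1) ≈ 267.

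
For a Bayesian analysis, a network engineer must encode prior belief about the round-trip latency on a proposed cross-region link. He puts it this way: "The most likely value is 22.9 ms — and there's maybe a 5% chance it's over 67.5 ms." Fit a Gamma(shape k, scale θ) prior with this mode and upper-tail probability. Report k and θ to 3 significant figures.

k ≈ 3.27, θ ≈ 10.1

Gamma(k,θ) with k>1 has mode (k−1)θ, so θ = 22.9/(k−1).
Need P(X < 67.5) = 0.95 with θ tied to k this way. Start at k = 2, θ = 22.9: P(X<67.5) ≈ 0.793.
Too low — raise k to concentrate. Iterating converges to k ≈ 3.27.
Then θ = 22.9/(3.27−1) ≈ 10.1.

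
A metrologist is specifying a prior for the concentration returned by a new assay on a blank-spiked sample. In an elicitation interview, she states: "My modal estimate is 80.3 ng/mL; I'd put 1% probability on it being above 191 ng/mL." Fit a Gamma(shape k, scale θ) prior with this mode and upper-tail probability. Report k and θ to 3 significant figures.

Gamma(k,θ) with k>1 has mode (k−1)θ, so θ = 80.3/(k−1).
Need P(X < 191) = 0.99 with θ tied to k this way. Start at k = 2, θ = 80.3: P(X<191) ≈ 0.687.
Too low — raise k to concentrate. Iterating converges to k ≈ 7.32.
Then θ = 80.3/(7.32−1) ≈ 12.7.

k ≈ 7.32, θ ≈ 12.7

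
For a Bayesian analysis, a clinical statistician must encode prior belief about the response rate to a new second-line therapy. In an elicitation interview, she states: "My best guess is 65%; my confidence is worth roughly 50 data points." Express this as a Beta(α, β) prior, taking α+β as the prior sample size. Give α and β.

Under the effective-sample-size interpretation, Beta(α, β) has prior mean α/(α+β) and prior sample size α+β.
So α+β = 50 and α/(α+β) = 0.65, giving α = 0.65·50 = 32.5 and β = 50 − 32.5 = 17.5.

α = 32.5, β = 17.5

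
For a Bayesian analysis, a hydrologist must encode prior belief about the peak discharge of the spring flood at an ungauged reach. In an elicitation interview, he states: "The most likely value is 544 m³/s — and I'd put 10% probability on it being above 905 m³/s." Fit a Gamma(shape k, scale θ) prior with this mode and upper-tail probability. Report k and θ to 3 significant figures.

Gamma(k,θ) with k>1 has mode (k−1)θ, so θ = 544/(k−1).
Need P(X < 905) = 0.9 with θ tied to k this way. Start at k = 2, θ = 544: P(X<905) ≈ 0.495.
Too low — raise k to concentrate. Iterating converges to k ≈ 8.29.
Then θ = 544/(8.29−1) ≈ 74.6.

k ≈ 8.29, θ ≈ 74.6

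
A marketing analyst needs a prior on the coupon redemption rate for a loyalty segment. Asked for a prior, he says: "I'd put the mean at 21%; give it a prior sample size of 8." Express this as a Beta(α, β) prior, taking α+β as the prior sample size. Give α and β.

α = 1.68, β = 6.32

Under the effective-sample-size interpretation, Beta(α, β) has prior mean α/(α+β) and prior sample size α+β.
So α+β = 8 and α/(α+β) = 0.21, giving α = 0.21·8 = 1.68 and β = 8 − 1.68 = 6.32.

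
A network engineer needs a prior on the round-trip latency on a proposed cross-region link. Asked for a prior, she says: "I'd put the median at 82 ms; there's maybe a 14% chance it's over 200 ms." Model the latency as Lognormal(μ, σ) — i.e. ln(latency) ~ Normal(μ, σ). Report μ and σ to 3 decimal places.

If T ~ Lognormal(μ,σ) then ln T ~ Normal(μ,σ), so the p-quantile of ln T is μ + z_p·σ.
ln(82) = 4.407 and ln(200) = 5.298; z_{0.5} = 0, z_{0.86} = 1.08.
σ = (5.298 − 4.407)/(1.08 − (0)) = 0.825.
μ = 4.407 − (0)·0.825 = 4.407.

μ ≈ 4.407, σ ≈ 0.825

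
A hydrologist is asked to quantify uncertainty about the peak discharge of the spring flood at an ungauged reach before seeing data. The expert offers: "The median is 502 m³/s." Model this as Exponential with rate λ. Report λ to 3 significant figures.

Exponential median = ln 2 / λ, so λ = ln 2 / 502.0 = 0.00138.

λ ≈ 0.00138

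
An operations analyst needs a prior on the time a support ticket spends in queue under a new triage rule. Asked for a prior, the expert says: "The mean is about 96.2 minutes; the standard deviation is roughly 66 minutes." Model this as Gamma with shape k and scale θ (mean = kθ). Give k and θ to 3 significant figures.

k ≈ 2.12, θ ≈ 45.3

For Gamma(k, scale θ): mean = kθ, variance = kθ², so CV = 1/√k.
CV = SD/mean = 66/96.2 = 0.6861, hence k = 1/CV² = 2.12.
Then θ = mean/k = 96.2/2.12 = 45.3.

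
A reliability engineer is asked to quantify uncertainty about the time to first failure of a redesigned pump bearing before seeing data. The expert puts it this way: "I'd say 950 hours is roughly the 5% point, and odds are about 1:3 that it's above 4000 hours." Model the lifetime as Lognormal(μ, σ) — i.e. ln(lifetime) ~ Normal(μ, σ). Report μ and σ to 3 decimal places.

μ ≈ 7.876, σ ≈ 0.620

If T ~ Lognormal(μ,σ) then ln T ~ Normal(μ,σ), so the p-quantile of ln T is μ + z_p·σ.
ln(950) = 6.856 and ln(4000) = 8.294; z_{0.05} = -1.645, z_{0.75} = 0.6745.
σ = (8.294 − 6.856)/(0.6745 − (-1.645)) = 0.620.
μ = 6.856 − (-1.645)·0.620 = 7.876.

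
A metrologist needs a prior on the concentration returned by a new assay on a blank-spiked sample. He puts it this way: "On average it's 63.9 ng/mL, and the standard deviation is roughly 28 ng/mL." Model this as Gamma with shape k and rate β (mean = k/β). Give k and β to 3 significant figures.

For Gamma(k, rate β): mean = k/β, variance = k/β², so CV = 1/√k.
CV = SD/mean = 28/63.9 = 0.4382, hence k = 1/CV² = 5.21.
Then β = k/mean = 5.21/63.9 = 0.0815.

k ≈ 5.21, β ≈ 0.0815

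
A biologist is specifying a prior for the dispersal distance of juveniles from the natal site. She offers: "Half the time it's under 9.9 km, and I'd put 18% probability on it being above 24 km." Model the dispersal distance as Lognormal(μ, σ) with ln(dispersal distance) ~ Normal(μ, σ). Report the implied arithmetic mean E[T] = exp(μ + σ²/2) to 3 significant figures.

E[T] ≈ 15.8 km

If T ~ Lognormal(μ,σ) then ln T ~ Normal(μ,σ), so the p-quantile of ln T is μ + z_p·σ.
ln(9.9) = 2.293 and ln(24) = 3.178; z_{0.5} = 0, z_{0.82} = 0.9154.
σ = (3.178 − 2.293)/(0.9154 − (0)) = 0.967.
μ = 2.293 − (0)·0.967 = 2.293.
E[T] = exp(μ + σ²/2) = exp(2.293 + 0.4679) = 15.8 km.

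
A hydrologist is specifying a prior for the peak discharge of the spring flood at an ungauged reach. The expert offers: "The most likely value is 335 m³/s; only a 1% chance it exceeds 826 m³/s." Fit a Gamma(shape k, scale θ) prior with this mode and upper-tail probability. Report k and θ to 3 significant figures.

k ≈ 6.78, θ ≈ 58

Gamma(k,θ) with k>1 has mode (k−1)θ, so θ = 335/(k−1).
Need P(X < 826) = 0.99 with θ tied to k this way. Start at k = 2, θ = 335: P(X<826) ≈ 0.706.
Too low — raise k to concentrate. Iterating converges to k ≈ 6.78.
Then θ = 335/(6.78−1) ≈ 58.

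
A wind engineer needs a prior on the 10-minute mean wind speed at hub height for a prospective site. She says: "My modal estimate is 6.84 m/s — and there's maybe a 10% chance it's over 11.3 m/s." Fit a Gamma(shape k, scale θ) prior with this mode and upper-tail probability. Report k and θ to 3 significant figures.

k ≈ 8.49, θ ≈ 0.914

Gamma(k,θ) with k>1 has mode (k−1)θ, so θ = 6.84/(k−1).
Need P(X < 11.3) = 0.9 with θ tied to k this way. Start at k = 2, θ = 6.84: P(X<11.3) ≈ 0.492.
Too low — raise k to concentrate. Iterating converges to k ≈ 8.49.
Then θ = 6.84/(8.49−1) ≈ 0.914.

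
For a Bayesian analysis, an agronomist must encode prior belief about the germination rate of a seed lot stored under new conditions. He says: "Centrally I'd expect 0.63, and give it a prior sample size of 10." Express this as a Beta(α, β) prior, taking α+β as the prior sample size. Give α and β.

Under the effective-sample-size interpretation, Beta(α, β) has prior mean α/(α+β) and prior sample size α+β.
So α+β = 10 and α/(α+β) = 0.63, giving α = 0.63·10 = 6.3 and β = 10 − 6.3 = 3.7.

α = 6.3, β = 3.7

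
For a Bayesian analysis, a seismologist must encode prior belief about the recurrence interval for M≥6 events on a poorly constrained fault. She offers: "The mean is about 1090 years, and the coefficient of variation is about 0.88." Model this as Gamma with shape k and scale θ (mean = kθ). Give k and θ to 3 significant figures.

For Gamma(k, scale θ): mean = kθ, variance = kθ², so CV = 1/√k.
CV = 0.88, hence k = 1/CV² = 1.29.
Then θ = mean/k = 1090/1.29 = 844.

k ≈ 1.29, θ ≈ 844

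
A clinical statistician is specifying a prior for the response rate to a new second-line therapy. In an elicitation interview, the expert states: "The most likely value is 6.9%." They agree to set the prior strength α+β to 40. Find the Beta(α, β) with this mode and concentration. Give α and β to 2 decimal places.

α = 3.62, β = 36.38

For α,β > 1 the Beta mode is (α−1)/(α+β−2). With α+β = 40, the mode is (α−1)/38.
Set (α−1)/38 = 0.069 → α = 1 + 0.069·38 = 3.62.
β = 40 − α = 36.38.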